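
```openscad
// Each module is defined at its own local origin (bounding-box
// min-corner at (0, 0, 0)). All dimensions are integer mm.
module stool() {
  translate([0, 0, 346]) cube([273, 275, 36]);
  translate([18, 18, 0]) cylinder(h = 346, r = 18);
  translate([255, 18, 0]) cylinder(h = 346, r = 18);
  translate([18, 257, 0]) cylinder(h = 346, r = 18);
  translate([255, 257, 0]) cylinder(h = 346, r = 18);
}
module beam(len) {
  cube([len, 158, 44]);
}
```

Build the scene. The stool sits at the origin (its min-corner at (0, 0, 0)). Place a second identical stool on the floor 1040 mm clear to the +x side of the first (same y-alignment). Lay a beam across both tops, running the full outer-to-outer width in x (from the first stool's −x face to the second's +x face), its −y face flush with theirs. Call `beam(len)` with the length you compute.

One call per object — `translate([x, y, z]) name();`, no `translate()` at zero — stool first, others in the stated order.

stool();
translate([1313, 0, 0]) stool();
translate([0, 0, 382]) beam(1586);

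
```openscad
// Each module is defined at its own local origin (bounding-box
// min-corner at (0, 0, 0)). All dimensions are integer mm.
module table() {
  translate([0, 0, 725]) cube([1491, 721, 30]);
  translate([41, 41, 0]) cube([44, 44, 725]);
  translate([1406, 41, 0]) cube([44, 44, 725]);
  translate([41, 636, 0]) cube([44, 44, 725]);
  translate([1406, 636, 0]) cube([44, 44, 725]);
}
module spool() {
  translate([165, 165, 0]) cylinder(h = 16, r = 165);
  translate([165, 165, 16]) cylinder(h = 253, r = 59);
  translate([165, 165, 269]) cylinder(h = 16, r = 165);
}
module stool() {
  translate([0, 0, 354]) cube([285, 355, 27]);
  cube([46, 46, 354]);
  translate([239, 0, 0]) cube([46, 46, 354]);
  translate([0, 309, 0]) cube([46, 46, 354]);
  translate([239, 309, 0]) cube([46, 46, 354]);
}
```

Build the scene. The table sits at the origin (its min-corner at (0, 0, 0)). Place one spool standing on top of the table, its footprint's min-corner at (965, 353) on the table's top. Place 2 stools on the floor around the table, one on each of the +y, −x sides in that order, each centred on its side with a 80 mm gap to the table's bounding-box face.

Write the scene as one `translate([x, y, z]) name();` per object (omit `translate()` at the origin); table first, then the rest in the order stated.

table();
translate([965, 353, 755]) spool();
translate([603, 801, 0]) stool();
translate([-365, 183, 0]) stool();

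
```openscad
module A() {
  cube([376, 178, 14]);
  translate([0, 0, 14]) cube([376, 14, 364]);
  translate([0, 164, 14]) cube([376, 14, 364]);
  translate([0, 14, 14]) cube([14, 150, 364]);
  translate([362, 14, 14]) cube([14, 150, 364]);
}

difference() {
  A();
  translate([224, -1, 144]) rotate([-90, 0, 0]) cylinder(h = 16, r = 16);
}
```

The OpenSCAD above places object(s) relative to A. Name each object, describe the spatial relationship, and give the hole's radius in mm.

A is an open box. The open box has a circular hole through its front wall. The hole's radius is 16 mm.

The subtracted cylinder has r = 16 mm.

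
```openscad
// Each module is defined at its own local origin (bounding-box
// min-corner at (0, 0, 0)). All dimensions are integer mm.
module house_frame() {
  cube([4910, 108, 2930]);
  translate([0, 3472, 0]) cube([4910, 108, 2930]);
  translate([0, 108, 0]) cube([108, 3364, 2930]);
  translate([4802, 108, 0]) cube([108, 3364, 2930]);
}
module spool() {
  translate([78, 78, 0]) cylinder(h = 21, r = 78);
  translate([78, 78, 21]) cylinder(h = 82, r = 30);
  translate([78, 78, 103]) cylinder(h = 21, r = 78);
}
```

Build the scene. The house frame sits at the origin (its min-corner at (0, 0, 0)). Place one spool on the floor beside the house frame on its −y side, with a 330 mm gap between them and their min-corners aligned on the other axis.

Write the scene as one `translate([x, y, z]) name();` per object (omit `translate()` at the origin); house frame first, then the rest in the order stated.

house_frame();
translate([0, -486, 0]) spool();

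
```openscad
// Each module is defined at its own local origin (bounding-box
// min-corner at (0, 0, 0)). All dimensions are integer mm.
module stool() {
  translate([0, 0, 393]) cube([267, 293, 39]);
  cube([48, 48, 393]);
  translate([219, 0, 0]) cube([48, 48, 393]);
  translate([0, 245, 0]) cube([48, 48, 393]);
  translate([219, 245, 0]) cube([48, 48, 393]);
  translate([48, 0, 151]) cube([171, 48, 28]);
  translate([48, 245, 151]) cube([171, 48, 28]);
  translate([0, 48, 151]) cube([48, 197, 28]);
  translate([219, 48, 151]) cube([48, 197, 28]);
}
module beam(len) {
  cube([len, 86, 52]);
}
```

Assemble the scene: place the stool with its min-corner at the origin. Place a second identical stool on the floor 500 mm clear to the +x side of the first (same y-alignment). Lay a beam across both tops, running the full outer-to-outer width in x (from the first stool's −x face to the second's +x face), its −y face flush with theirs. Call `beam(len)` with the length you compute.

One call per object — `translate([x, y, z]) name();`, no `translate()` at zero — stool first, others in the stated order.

stool();
translate([767, 0, 0]) stool();
translate([0, 0, 432]) beam(1034);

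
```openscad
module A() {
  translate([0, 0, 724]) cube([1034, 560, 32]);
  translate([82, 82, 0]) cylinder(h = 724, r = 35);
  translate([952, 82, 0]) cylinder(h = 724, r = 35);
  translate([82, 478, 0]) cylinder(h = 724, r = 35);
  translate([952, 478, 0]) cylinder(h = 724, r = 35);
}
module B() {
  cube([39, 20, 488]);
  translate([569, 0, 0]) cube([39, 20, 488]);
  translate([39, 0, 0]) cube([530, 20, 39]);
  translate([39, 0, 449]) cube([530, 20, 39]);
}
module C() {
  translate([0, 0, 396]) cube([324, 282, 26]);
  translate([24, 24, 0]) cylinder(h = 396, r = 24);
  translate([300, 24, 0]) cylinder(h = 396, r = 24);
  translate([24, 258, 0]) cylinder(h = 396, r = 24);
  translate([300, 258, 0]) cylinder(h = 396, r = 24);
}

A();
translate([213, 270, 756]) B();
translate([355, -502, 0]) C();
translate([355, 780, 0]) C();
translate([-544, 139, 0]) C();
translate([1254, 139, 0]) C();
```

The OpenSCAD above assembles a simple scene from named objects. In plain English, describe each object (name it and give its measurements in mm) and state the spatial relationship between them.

A is a table: top 1034 mm (x) × 560 mm (y), 32 mm thick, upper face at z = 756 mm, on four round legs of 70 mm diameter, each leg's bounding box inset 47 mm from the nearest pair of top edges, running from z = 0 to the bottom of the top.

B is a picture frame with a 530×410 mm rectangular opening (x by z) and a uniform 39 mm border on every side. Frame depth is 20 mm along y. It is built from two vertical stiles running the full outside height and two horizontal rails spanning the gap between the stiles.

C is a simple wooden stool: a rectangular seat 324 mm (x) by 282 mm (y), 26 mm thick, top face at z = 422 mm, on four round legs, each 48 mm in diameter. The legs rest on z = 0, each leg's axis is inset half a diameter from the nearest pair of seat edges (so the leg's bounding box is flush with the corner).

The picture frame is on top of the table, centred. Four stools sit around the table at the −y, +y, −x, +x sides.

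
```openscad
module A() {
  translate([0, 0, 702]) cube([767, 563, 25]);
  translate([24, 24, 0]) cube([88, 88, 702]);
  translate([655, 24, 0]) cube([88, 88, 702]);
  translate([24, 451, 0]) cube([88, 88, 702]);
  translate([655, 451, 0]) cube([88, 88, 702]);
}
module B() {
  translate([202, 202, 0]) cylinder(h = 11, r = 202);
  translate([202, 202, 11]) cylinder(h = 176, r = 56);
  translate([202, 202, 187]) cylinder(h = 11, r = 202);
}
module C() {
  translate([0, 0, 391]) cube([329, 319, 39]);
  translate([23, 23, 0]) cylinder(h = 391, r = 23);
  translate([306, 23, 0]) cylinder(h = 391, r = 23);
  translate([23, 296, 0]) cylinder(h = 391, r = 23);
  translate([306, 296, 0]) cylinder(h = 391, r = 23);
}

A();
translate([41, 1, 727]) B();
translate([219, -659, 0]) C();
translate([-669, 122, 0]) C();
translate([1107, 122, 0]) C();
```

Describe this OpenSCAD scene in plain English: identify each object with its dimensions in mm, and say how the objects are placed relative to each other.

A is a table with a 767×563 mm rectangular top, 25 mm thick, top surface at z = 727 mm, supported by four 88×88 mm square legs, each inset 24 mm from the nearest pair of top edges, running from the floor.

B is a spool: two coaxial disc flanges of radius 202 mm and thickness 11 mm, joined by a core cylinder of radius 56 mm and height 176 mm. The lower flange rests on z = 0 and the three cylinders share a vertical axis.

C is a four-legged stool. The seat is 329×319 mm, 39 mm thick, top at z = 430 mm. It stands on four round legs, each 46 mm in diameter, from z = 0 to the seat underside, each leg's axis is inset half a diameter from the nearest pair of seat edges (so the leg's bounding box is flush with the corner).

The spool is on top of the table. Three stools sit around the table at the −y, −x, +x sides.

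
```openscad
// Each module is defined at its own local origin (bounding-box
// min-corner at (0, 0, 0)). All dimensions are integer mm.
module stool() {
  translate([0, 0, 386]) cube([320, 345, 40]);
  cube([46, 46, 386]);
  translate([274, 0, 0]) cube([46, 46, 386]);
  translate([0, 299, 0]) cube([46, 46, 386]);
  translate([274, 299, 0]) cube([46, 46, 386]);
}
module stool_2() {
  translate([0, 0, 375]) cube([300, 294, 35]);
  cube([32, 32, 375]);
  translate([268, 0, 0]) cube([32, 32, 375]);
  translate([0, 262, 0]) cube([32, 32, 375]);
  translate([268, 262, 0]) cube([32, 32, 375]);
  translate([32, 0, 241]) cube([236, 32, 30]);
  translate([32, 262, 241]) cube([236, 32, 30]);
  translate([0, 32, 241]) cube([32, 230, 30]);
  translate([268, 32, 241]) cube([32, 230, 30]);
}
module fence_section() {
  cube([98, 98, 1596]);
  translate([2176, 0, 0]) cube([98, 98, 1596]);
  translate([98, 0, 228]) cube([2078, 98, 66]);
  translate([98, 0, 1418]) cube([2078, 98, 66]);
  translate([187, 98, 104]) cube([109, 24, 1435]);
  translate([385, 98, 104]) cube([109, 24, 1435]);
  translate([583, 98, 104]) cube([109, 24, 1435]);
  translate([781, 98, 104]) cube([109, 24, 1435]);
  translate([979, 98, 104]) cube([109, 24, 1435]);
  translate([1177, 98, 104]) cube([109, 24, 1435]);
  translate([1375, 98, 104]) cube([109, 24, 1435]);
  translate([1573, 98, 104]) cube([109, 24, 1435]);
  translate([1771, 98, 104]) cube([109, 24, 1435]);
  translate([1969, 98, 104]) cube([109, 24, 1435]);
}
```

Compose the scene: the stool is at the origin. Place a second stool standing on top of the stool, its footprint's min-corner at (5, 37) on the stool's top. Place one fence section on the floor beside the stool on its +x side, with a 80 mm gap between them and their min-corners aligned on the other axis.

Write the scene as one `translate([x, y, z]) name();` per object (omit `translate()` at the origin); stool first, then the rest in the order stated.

stool();
translate([5, 37, 426]) stool_2();
translate([400, 0, 0]) fence_section();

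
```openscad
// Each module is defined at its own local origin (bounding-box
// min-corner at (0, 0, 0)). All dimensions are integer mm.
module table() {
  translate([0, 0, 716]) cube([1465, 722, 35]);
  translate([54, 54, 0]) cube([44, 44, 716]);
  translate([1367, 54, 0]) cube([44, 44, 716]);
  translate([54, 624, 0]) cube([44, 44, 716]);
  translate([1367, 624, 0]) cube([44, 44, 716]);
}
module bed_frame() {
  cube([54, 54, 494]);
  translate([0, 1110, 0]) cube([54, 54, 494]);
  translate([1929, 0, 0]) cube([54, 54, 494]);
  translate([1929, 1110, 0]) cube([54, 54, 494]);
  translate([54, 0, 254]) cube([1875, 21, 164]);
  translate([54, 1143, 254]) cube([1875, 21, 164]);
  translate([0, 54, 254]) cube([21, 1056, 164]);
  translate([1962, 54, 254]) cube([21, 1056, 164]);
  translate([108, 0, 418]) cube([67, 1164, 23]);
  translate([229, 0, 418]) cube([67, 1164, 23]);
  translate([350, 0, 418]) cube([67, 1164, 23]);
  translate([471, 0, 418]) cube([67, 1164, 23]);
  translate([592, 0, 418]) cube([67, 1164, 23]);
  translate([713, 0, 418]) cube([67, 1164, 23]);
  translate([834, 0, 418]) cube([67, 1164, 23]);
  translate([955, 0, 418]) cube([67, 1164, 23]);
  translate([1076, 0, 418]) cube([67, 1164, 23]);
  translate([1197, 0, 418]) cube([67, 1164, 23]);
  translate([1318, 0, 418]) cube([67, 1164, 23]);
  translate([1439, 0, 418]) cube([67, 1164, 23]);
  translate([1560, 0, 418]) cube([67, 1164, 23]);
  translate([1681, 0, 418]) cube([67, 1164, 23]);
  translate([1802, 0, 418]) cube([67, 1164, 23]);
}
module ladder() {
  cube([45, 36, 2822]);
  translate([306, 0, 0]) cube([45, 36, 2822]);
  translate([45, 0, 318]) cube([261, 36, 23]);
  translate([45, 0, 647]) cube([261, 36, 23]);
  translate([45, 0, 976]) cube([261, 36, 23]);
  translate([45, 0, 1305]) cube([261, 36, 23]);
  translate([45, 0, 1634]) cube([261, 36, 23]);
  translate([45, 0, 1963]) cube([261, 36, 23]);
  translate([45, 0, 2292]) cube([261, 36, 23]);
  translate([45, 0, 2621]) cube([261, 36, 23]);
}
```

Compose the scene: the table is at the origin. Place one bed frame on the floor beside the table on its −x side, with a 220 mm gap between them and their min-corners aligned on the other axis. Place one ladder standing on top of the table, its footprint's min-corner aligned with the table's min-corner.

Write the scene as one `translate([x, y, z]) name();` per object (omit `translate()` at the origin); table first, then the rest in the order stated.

table();
translate([-2203, 0, 0]) bed_frame();
translate([0, 0, 751]) ladder();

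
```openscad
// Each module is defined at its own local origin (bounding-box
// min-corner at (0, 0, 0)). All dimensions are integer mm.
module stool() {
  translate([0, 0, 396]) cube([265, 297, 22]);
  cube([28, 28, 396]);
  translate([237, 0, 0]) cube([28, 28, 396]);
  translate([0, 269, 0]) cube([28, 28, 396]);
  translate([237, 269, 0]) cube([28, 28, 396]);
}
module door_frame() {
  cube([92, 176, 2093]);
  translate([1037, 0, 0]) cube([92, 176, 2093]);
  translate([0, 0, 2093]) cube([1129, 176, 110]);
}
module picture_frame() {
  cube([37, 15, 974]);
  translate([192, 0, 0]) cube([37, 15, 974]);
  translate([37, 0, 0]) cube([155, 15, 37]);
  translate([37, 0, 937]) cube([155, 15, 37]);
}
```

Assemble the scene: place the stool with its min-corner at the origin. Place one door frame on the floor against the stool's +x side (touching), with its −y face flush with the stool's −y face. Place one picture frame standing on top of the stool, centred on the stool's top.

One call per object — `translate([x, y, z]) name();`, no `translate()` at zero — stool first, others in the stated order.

stool();
translate([265, 0, 0]) door_frame();
translate([18, 141, 418]) picture_frame();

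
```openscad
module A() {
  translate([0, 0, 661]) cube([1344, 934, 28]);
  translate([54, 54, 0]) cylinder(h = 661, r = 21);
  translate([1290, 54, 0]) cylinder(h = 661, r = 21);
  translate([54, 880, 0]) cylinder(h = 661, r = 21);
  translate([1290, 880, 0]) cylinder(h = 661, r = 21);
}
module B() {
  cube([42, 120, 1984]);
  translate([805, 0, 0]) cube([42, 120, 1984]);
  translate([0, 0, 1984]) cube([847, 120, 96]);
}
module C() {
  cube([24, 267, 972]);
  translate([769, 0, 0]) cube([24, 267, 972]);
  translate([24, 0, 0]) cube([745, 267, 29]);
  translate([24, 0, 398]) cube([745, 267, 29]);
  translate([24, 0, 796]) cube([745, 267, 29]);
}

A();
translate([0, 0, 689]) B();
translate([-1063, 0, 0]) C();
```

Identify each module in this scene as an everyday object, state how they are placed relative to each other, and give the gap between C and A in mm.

The bookshelf's nearest face is 270 mm from the table's −x face.

A is a table. B is a door frame. C is a bookshelf. The door frame is on top of the table. The bookshelf is on the floor beside the table on its −x side. The gap between the bookshelf and the table is 270 mm.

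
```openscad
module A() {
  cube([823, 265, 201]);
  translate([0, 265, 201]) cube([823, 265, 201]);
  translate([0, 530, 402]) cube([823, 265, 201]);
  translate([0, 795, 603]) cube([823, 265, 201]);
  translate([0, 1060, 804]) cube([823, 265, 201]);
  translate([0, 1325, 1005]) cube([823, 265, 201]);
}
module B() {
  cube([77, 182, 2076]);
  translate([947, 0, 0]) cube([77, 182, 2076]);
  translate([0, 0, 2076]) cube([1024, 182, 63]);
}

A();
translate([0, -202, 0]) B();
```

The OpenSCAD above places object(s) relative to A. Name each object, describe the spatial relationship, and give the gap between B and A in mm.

A is a staircase. B is a door frame. The door frame is on the floor beside the staircase on its −y side. The gap between the door frame and the staircase is 20 mm.

The door frame's nearest face is 20 mm from the staircase's −y face.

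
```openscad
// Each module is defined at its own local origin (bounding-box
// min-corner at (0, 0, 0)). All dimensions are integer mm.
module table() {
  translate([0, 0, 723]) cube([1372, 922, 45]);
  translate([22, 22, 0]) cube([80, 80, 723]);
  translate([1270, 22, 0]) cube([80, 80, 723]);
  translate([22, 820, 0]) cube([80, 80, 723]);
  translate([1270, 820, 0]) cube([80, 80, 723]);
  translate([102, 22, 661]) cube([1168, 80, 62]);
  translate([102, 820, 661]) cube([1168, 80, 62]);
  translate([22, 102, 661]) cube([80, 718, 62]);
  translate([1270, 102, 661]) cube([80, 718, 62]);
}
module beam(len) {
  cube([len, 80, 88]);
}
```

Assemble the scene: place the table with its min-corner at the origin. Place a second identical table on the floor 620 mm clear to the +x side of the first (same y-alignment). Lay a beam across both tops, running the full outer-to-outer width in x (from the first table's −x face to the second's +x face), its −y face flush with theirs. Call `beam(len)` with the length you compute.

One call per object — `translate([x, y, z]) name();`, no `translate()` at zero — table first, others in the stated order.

table();
translate([1992, 0, 0]) table();
translate([0, 0, 768]) beam(3364);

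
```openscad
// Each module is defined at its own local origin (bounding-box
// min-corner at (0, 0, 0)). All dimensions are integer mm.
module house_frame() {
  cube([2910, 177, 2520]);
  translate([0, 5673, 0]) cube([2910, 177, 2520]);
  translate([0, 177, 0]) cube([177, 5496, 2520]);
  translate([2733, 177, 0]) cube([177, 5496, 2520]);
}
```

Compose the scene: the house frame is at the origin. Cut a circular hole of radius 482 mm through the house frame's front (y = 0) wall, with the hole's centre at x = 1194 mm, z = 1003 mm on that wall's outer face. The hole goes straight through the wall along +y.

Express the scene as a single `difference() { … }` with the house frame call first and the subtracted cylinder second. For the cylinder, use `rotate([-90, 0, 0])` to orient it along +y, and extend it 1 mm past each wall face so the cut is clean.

difference() {
  house_frame();
  translate([1194, -1, 1003]) rotate([-90, 0, 0]) cylinder(h = 179, r = 482);
}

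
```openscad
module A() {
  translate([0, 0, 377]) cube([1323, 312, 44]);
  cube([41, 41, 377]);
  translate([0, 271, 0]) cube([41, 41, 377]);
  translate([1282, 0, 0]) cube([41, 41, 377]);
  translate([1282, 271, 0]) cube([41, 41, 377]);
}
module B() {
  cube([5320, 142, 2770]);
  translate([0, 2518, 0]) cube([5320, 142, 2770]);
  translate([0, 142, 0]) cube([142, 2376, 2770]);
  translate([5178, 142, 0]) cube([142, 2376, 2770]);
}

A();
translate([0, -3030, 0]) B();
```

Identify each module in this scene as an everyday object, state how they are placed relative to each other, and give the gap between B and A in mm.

The house frame's nearest face is 370 mm from the bench's −y face.

A is a bench. B is a house frame. The house frame is on the floor beside the bench on its −y side. The gap between the house frame and the bench is 370 mm.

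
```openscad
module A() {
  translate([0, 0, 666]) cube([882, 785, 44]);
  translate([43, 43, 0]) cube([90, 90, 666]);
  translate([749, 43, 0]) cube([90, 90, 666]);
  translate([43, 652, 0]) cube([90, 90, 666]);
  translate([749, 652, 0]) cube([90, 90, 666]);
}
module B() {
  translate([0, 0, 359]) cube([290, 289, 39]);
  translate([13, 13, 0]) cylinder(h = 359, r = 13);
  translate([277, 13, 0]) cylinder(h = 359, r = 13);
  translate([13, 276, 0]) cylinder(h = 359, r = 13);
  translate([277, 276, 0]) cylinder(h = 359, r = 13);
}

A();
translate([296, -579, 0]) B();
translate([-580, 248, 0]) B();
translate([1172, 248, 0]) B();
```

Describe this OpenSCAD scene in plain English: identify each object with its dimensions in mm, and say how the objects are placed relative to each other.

A is a rectangular dining table. The top is 882×785×44 mm with its upper surface at z = 710 mm. It stands on four 90×90 mm square legs, each inset 43 mm from the nearest pair of top edges, running from the floor to the underside of the top.

B is a four-legged stool. The seat is 290×289 mm, 39 mm thick, top at z = 398 mm. It stands on four round legs, each 26 mm in diameter, from z = 0 to the seat underside, each leg's axis is inset half a diameter from the nearest pair of seat edges (so the leg's bounding box is flush with the corner).

Three stools sit around the table at the −y, −x, +x sides.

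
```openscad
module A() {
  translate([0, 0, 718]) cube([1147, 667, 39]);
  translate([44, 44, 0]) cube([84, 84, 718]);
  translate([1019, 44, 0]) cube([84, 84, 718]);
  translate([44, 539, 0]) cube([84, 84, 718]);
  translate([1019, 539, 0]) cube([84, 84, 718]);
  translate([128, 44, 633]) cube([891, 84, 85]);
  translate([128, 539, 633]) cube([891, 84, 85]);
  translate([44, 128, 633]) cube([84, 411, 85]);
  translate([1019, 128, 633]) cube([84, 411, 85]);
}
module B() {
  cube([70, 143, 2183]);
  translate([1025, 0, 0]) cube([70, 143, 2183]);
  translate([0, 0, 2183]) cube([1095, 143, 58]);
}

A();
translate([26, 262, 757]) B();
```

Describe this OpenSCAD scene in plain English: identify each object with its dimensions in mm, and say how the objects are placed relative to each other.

A is a rectangular dining table. The top is 1147×667×39 mm with its upper surface at z = 757 mm. It stands on four 84×84 mm square legs, each inset 44 mm from the nearest pair of top edges, running from the floor to the underside of the top. Four apron rails, 84 mm thick and 85 mm tall, run between adjacent legs with their top edges flush with the underside of the top and their outer faces flush with the legs' outer faces.

B is a door frame. The clear opening is 955 mm wide and 2183 mm high. Two 70 mm wide jambs, 143 mm deep, stand either side of the opening from the floor to the top of the opening. A 58 mm thick head sits across the top of both jambs, spanning the full outside width of the frame.

The door frame is on top of the table, centred.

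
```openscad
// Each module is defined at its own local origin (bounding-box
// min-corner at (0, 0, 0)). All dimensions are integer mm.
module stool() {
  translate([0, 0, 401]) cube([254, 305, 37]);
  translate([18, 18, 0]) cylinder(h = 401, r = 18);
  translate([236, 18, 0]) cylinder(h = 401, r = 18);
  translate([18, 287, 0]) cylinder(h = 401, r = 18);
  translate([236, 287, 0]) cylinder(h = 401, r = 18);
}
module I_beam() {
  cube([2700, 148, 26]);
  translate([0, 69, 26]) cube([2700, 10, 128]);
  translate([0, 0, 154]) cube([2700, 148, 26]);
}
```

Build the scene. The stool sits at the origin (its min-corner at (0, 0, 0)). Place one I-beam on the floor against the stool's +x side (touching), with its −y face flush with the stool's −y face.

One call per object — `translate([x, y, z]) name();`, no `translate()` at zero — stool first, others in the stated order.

stool();
translate([254, 0, 0]) I_beam();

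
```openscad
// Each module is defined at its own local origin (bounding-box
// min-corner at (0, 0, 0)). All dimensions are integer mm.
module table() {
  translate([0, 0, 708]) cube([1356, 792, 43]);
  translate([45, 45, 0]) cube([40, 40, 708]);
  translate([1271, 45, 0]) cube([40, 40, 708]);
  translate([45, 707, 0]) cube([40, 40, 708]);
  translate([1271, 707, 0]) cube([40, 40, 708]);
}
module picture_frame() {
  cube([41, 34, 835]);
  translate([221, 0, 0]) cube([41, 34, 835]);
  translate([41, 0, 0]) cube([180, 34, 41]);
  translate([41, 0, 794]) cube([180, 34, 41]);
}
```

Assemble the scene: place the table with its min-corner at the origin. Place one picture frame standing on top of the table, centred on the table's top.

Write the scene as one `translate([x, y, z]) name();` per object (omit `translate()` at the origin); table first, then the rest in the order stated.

table();
translate([547, 379, 751]) picture_frame();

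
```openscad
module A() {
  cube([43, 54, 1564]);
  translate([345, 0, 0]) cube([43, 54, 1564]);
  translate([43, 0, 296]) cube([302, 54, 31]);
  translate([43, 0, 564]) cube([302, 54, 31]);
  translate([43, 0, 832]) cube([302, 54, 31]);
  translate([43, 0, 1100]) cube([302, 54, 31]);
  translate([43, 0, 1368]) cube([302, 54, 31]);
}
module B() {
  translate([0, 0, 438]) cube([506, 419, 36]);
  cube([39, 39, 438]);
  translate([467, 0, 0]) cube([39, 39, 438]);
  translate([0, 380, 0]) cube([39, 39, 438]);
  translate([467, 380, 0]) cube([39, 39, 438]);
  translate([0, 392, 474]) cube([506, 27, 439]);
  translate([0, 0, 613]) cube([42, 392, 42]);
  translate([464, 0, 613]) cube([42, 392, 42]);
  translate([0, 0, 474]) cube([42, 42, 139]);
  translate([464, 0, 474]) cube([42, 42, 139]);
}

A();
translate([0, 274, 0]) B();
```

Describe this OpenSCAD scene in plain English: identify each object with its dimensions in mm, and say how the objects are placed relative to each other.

A is a wooden ladder with two side rails of 43×54 mm section and 1564 mm height, set 388 mm apart overall. Between them run 5 rectangular rungs (54 mm deep, 31 mm thick), front faces flush with the rails' −y face. The bottom of the first rung is 296 mm above the floor and each subsequent rung is 268 mm higher than the one below.

B is a chair. The seat is a 506×419×36 mm slab with its top at z = 474 mm, on four 39×39 mm corner legs (flush with the seat edges, standing on z = 0). A flat backrest 27 mm thick, 439 mm tall, spans the full seat width and rises from the seat top along its +y edge, rear face flush with the rear of the seat. Two armrests of 42×42 mm section run along each side from the seat's front edge to the front of the backrest, top faces 181 mm above the seat top and outer faces flush with the seat's x-edges; a 42×42 mm post under the front of each armrest stands on the seat at the front corner.

The chair is on the floor beside the ladder on its +y side.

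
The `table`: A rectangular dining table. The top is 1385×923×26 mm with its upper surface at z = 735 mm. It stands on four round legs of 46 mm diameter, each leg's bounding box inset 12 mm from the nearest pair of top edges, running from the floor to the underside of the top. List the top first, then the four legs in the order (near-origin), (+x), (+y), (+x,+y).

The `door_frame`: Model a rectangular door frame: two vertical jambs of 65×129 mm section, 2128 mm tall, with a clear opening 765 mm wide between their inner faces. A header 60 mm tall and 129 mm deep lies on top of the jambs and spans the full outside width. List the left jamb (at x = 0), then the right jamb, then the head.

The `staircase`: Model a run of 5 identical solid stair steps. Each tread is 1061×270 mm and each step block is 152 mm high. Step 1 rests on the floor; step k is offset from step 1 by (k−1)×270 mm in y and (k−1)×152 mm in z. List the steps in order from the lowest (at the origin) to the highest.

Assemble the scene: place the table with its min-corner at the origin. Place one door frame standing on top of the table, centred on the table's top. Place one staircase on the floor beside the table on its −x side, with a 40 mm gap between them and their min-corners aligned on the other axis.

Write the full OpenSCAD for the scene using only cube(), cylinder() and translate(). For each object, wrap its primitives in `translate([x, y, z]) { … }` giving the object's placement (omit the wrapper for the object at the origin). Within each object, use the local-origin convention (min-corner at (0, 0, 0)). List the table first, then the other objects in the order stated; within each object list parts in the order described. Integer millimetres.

translate([0, 0, 709]) cube([1385, 923, 26]);
translate([35, 35, 0]) cylinder(h = 709, r = 23);
translate([1350, 35, 0]) cylinder(h = 709, r = 23);
translate([35, 888, 0]) cylinder(h = 709, r = 23);
translate([1350, 888, 0]) cylinder(h = 709, r = 23);
translate([245, 397, 735]) {
  cube([65, 129, 2128]);
  translate([830, 0, 0]) cube([65, 129, 2128]);
  translate([0, 0, 2128]) cube([895, 129, 60]);
}
translate([-1101, 0, 0]) {
  cube([1061, 270, 152]);
  translate([0, 270, 152]) cube([1061, 270, 152]);
  translate([0, 540, 304]) cube([1061, 270, 152]);
  translate([0, 810, 456]) cube([1061, 270, 152]);
  translate([0, 1080, 608]) cube([1061, 270, 152]);
}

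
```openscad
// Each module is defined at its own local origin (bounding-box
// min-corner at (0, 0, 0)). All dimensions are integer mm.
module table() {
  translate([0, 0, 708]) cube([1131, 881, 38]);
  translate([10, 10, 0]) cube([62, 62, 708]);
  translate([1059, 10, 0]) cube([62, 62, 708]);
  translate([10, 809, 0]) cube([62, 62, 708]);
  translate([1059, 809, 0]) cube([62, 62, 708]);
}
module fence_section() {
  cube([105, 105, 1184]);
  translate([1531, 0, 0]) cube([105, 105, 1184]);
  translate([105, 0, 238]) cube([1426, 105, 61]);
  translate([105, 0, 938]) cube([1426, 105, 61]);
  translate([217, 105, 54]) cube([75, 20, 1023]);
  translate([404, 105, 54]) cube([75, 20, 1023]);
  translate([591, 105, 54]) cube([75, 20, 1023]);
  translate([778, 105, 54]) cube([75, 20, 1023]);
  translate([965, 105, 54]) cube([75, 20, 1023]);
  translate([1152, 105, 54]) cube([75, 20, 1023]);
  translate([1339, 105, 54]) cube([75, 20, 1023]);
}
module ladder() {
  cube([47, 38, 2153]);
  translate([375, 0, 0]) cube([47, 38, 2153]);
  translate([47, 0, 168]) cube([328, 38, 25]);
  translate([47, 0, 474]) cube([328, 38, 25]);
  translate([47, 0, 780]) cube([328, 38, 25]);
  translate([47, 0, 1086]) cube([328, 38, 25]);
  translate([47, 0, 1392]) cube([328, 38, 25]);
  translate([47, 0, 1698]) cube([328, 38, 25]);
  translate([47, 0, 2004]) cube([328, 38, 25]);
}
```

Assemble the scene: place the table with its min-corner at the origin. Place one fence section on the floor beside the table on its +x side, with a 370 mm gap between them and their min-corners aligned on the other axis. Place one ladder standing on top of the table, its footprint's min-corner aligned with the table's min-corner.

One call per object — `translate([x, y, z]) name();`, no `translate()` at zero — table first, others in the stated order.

table();
translate([1501, 0, 0]) fence_section();
translate([0, 0, 746]) ladder();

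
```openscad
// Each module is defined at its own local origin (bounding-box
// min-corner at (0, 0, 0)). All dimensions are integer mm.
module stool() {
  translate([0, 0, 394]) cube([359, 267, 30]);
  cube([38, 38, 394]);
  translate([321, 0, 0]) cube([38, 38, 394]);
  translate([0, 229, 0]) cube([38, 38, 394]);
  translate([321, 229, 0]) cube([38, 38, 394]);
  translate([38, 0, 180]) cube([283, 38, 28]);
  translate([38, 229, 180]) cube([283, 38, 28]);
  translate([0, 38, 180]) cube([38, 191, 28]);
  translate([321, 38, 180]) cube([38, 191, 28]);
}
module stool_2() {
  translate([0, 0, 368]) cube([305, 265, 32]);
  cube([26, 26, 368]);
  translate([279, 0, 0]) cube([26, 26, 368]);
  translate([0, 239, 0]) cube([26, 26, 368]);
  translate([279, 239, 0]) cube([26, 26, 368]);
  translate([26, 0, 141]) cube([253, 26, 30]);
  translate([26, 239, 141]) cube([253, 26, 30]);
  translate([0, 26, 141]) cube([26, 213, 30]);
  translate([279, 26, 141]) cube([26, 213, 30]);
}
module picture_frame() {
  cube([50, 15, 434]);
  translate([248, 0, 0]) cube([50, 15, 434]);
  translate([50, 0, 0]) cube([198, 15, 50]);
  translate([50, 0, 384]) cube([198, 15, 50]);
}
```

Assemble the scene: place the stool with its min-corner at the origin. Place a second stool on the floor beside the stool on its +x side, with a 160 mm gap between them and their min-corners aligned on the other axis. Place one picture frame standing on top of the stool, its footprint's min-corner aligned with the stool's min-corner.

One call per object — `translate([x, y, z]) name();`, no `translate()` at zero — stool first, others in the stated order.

stool();
translate([519, 0, 0]) stool_2();
translate([0, 0, 424]) picture_frame();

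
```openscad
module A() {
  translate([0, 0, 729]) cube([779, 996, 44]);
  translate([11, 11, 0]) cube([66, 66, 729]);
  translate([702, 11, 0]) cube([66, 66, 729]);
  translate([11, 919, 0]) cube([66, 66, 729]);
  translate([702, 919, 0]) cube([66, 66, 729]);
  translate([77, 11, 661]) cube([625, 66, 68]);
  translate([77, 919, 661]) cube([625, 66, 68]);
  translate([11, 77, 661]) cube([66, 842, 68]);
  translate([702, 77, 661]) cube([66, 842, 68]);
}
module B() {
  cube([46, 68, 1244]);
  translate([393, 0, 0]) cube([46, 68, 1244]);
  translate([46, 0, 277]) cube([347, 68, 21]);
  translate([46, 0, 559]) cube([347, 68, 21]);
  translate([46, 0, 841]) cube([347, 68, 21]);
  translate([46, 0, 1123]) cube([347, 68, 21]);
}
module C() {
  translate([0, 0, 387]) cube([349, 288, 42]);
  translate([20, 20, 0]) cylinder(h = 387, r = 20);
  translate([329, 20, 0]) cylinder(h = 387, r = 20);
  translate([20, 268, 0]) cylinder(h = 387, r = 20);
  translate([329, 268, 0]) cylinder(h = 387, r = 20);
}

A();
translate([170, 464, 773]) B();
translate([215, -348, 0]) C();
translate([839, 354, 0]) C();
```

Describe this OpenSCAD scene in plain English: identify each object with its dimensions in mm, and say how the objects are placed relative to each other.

A is a table with a 779×996 mm rectangular top, 44 mm thick, top surface at z = 773 mm, supported by four 66×66 mm square legs, each inset 11 mm from the nearest pair of top edges, running from the floor. Four apron rails, 66 mm thick and 68 mm tall, run between adjacent legs with their top edges flush with the underside of the top and their outer faces flush with the legs' outer faces.

B is a straight ladder. Two 46×68 mm vertical rails, 1244 mm tall, stand 439 mm apart (outside-to-outside) with their front faces coplanar on the −y side. 4 rungs, each 68 mm deep and 21 mm tall, span between the inner faces of the rails, front faces flush with the rails. The lowest rung's underside is at z = 277 mm and rungs are spaced 282 mm apart (underside to underside).

C is a four-legged stool. The seat is 349×288 mm, 42 mm thick, top at z = 429 mm. It stands on four round legs, each 40 mm in diameter, from z = 0 to the seat underside, each leg's axis is inset half a diameter from the nearest pair of seat edges (so the leg's bounding box is flush with the corner).

The ladder is on top of the table, centred. Two stools sit around the table at the −y, +x sides.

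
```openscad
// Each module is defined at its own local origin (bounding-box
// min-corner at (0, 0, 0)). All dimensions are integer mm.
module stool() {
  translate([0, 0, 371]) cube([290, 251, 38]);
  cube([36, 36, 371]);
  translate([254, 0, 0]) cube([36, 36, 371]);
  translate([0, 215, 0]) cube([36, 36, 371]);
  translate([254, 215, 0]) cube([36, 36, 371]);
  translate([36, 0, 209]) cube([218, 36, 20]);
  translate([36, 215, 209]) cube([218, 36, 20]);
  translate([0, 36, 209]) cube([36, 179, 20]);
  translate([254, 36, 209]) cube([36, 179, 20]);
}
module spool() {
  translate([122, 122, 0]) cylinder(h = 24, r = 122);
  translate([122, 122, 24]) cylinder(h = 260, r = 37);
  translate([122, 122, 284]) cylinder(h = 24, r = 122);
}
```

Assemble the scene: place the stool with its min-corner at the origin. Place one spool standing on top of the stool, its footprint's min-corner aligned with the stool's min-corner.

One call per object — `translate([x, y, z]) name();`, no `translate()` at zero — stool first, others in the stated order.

stool();
translate([0, 0, 409]) spool();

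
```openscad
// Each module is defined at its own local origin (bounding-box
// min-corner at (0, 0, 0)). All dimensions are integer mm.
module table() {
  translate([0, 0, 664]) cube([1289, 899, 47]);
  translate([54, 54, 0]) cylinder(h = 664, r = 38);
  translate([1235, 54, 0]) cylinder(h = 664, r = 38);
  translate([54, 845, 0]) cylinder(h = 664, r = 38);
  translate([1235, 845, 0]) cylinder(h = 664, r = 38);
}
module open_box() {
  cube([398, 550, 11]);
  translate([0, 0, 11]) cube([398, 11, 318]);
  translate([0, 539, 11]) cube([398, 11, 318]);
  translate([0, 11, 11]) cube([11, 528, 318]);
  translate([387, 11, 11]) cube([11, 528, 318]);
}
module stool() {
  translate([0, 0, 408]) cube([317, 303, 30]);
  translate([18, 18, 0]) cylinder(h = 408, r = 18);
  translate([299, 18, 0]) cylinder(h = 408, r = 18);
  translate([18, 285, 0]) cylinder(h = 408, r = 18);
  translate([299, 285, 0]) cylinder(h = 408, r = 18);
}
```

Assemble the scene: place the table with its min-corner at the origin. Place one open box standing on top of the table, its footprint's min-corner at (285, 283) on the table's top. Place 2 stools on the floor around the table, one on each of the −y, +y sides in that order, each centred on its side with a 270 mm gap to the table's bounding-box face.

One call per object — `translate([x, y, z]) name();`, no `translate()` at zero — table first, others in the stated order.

table();
translate([285, 283, 711]) open_box();
translate([486, -573, 0]) stool();
translate([486, 1169, 0]) stool();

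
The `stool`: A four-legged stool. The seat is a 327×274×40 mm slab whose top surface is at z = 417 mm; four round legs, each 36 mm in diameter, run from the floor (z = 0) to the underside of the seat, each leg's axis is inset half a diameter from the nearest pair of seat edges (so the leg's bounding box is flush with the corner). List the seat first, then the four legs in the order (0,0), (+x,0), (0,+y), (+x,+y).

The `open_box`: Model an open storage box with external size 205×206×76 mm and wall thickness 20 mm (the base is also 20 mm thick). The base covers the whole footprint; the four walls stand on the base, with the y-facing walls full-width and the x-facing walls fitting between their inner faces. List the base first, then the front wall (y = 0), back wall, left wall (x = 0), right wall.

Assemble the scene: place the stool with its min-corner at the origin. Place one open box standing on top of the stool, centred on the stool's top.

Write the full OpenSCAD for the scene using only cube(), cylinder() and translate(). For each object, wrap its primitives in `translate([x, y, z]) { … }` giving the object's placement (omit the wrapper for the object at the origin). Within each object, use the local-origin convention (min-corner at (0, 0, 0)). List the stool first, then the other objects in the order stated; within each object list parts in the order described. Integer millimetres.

translate([0, 0, 377]) cube([327, 274, 40]);
translate([18, 18, 0]) cylinder(h = 377, r = 18);
translate([309, 18, 0]) cylinder(h = 377, r = 18);
translate([18, 256, 0]) cylinder(h = 377, r = 18);
translate([309, 256, 0]) cylinder(h = 377, r = 18);
translate([61, 34, 417]) {
  cube([205, 206, 20]);
  translate([0, 0, 20]) cube([205, 20, 56]);
  translate([0, 186, 20]) cube([205, 20, 56]);
  translate([0, 20, 20]) cube([20, 166, 56]);
  translate([185, 20, 20]) cube([20, 166, 56]);
}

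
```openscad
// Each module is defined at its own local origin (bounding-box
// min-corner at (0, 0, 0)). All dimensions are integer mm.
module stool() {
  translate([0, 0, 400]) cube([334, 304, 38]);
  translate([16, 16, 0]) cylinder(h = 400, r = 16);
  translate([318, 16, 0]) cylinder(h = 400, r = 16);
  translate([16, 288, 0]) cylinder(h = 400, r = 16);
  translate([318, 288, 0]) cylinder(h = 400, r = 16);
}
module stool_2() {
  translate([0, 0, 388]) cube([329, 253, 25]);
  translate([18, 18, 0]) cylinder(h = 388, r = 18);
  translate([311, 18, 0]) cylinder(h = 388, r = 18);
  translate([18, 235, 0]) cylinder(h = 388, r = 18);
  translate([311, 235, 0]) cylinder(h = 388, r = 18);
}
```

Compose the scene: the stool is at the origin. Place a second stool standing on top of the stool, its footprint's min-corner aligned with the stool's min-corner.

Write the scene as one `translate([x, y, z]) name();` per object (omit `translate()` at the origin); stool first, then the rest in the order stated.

stool();
translate([0, 0, 438]) stool_2();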